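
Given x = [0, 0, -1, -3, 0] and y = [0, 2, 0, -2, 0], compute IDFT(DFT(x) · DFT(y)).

(x ⊛ y)[n] = Σ(m=0 to 4) x[m] · y[(n-m) mod 5]

Computing each output sample:
(x ⊛ y)[0] = 2
(x ⊛ y)[1] = 6
(x ⊛ y)[2] = 0
(x ⊛ y)[3] = -2
(x ⊛ y)[4] = -6

x ⊛ y = [2, 6, 0, -2, -6]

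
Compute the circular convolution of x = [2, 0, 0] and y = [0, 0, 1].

(x ⊛ y)[n] = Σ(m=0 to 2) x[m] · y[(n-m) mod 3]

Computing each output sample:
(x ⊛ y)[0] = 0
(x ⊛ y)[1] = 0
(x ⊛ y)[2] = 2

x ⊛ y = [0, 0, 2]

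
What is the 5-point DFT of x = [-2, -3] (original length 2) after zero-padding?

Original 2-point DFT: [-5, 1]
Zero-padded 5-point DFT provides frequency interpolation.

DFT_5([x, 0, ...]) = [-5, -2.9271+2.8532i, 0.4271+1.7634i, 0.4271-1.7634i, -2.9271-2.8532i]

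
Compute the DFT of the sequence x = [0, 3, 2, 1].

X[k] = Σ(n=0 to 3) x[n] · ω_4^(nk)
where ω_4 = e^(-2πi/4)

Computing each X[k]:
X[0] = 6
X[1] = -2-2i
X[2] = -2
X[3] = -2+2i

X = [6, -2-2i, -2, -2+2i]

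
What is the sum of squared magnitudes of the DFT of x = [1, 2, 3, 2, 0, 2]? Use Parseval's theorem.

Parseval: Σ|x[n]|² = (1/N)Σ|X[k]|², so Σ|X[k]|² = N·Σ|x[n]|² = 6·22.0000

Σ|X[k]|² = N·Σ|x[n]|² = 6·22.0000 = 132.0000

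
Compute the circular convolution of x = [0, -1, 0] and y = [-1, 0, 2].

(x ⊛ y)[n] = Σ(m=0 to 2) x[m] · y[(n-m) mod 3]

Computing each output sample:
(x ⊛ y)[0] = -2
(x ⊛ y)[1] = 1
(x ⊛ y)[2] = 0

x ⊛ y = [-2, 1, 0]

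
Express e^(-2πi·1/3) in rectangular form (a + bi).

ω_3^1 = e^(-2πi·1/3)
= cos(-2π·1/3) + i·sin(-2π·1/3)
= cos(-2π/3) + i·sin(-2π/3)

ω_3^1 = cos(-2π/3) + i·sin(-2π/3) = -0.5000-0.8660i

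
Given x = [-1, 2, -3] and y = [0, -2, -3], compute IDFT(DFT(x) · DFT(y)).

(x ⊛ y)[n] = Σ(m=0 to 2) x[m] · y[(n-m) mod 3]

Computing each output sample:
(x ⊛ y)[0] = 0
(x ⊛ y)[1] = 11
(x ⊛ y)[2] = -1

x ⊛ y = [0, 11, -1]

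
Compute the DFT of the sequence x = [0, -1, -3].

X[k] = Σ(n=0 to 2) x[n] · ω_3^(nk)
where ω_3 = e^(-2πi/3)

Computing each X[k]:
X[0] = -4
X[1] = 2.0000-1.7321i
X[2] = 2.0000+1.7321i

X = [-4, 2.0000-1.7321i, 2.0000+1.7321i]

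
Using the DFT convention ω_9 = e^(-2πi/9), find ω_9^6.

ω_9^6 = e^(-2πi·6/9)
= cos(-2π·6/9) + i·sin(-2π·6/9)
= cos(-12π/9) + i·sin(-12π/9)

ω_9^6 = cos(-12π/9) + i·sin(-12π/9) = -0.5000+0.8660i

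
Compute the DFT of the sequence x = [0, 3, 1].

X[k] = Σ(n=0 to 2) x[n] · ω_3^(nk)
where ω_3 = e^(-2πi/3)

Computing each X[k]:
X[0] = 4
X[1] = -2.0000-1.7321i
X[2] = -2.0000+1.7321i

X = [4, -2.0000-1.7321i, -2.0000+1.7321i]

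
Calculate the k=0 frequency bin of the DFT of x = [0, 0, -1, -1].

X[0] = Σ(n=0 to 3) x[n] · ω_4^0 = Σ x[n]
= (0) + (0) + (-1) + (-1)

X[0] = -2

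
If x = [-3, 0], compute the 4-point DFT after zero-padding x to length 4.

Original 2-point DFT: [-3, -3]
Zero-padded 4-point DFT provides frequency interpolation.

DFT_4([x, 0, ...]) = [-3, -3, -3, -3]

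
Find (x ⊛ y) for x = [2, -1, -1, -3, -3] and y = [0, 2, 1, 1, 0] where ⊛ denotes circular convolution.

(x ⊛ y)[n] = Σ(m=0 to 4) x[m] · y[(n-m) mod 5]

Computing each output sample:
(x ⊛ y)[0] = -10
(x ⊛ y)[1] = -2
(x ⊛ y)[2] = -3
(x ⊛ y)[3] = -1
(x ⊛ y)[4] = -8

x ⊛ y = [-10, -2, -3, -1, -8]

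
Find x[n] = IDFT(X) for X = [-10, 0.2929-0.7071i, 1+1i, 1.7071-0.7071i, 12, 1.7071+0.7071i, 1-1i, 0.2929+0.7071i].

x[n] = (1/8) Σ(k=0 to 7) X[k] · e^(2πikn/8)

Computing each x[n]:
x[0] = 1
x[1] = -3
x[2] = 0
x[3] = -2
x[4] = 0
x[5] = -3
x[6] = 0
x[7] = -3

x = [1, -3, 0, -2, 0, -3, 0, -3]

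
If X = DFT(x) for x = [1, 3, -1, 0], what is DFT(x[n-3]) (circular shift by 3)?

Time shift by 3: X_shifted[k] = ω_4^(3k) · X[k]
Shifted x = [3, -1, 0, 1]

DFT(x[n-3]) = [3, 3+2i, 3, 3-2i]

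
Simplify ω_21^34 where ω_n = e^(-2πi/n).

Since ω_21^21 = 1, powers reduce modulo 21.
34 mod 21 = 13
So ω_21^34 = ω_21^13 = e^(-2πi·13/21)

ω_21^34 = ω_21^13 = -0.7331+0.6802i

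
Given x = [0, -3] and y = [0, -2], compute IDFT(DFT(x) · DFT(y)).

(x ⊛ y)[n] = Σ(m=0 to 1) x[m] · y[(n-m) mod 2]

Computing each output sample:
(x ⊛ y)[0] = 6
(x ⊛ y)[1] = 0

x ⊛ y = [6, 0]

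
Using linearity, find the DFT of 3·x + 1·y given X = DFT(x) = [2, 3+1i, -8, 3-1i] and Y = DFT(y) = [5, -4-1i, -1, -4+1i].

By linearity: DFT(3x + 1y) = 3·DFT(x) + 1·DFT(y)
= 3·[2, 3+1i, -8, 3-1i] + 1·[5, -4-1i, -1, -4+1i]

Computing element-wise:
Z[0] = 3·(2) + 1·(5) = 11
Z[1] = 3·(3+1i) + 1·(-4-1i) = 5+2i
Z[2] = 3·(-8) + 1·(-1) = -25
Z[3] = 3·(3-1i) + 1·(-4+1i) = 5-2i

DFT(3x + 1y) = 3·X + 1·Y = [11, 5+2i, -25, 5-2i]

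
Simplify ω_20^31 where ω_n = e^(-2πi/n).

Since ω_20^20 = 1, powers reduce modulo 20.
31 mod 20 = 11
So ω_20^31 = ω_20^11 = e^(-2πi·11/20)

ω_20^31 = ω_20^11 = -0.9511+0.3090i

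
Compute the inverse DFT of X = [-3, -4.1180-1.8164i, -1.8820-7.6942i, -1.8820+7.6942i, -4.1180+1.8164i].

x[n] = (1/5) Σ(k=0 to 4) X[k] · e^(2πikn/5)

Computing each x[n]:
x[0] = -3
x[1] = 2
x[2] = -2
x[3] = 3
x[4] = -3

x = [-3, 2, -2, 3, -3]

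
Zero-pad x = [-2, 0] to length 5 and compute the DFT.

Original 2-point DFT: [-2, -2]
Zero-padded 5-point DFT provides frequency interpolation.

DFT_5([x, 0, ...]) = [-2, -2, -2, -2, -2]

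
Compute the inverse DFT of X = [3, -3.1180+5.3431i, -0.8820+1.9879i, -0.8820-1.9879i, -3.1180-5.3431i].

x[n] = (1/5) Σ(k=0 to 4) X[k] · e^(2πikn/5)

Computing each x[n]:
x[0] = -1
x[1] = -2
x[2] = 1
x[3] = 2
x[4] = 3

x = [-1, -2, 1, 2, 3]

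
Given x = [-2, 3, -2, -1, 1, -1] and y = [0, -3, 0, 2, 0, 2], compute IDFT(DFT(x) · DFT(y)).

(x ⊛ y)[n] = Σ(m=0 to 5) x[m] · y[(n-m) mod 6]

Computing each output sample:
(x ⊛ y)[0] = 7
(x ⊛ y)[1] = 4
(x ⊛ y)[2] = -13
(x ⊛ y)[3] = 4
(x ⊛ y)[4] = 7
(x ⊛ y)[5] = -11

x ⊛ y = [7, 4, -13, 4, 7, -11]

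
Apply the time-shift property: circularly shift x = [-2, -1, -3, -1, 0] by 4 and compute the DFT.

Time shift by 4: X_shifted[k] = ω_5^(4k) · X[k]
Shifted x = [-1, -3, -1, 0, -2]

DFT(x[n-4]) = [-7, -1.7361+1.5388i, 2.7361-0.3633i, 2.7361+0.3633i, -1.7361-1.5388i]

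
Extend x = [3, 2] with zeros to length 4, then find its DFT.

Original 2-point DFT: [5, 1]
Zero-padded 4-point DFT provides frequency interpolation.

DFT_4([x, 0, ...]) = [5, 3-2i, 1, 3+2i]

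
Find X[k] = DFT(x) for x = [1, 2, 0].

X[k] = Σ(n=0 to 2) x[n] · ω_3^(nk)
where ω_3 = e^(-2πi/3)

Computing each X[k]:
X[0] = 3
X[1] = -1.7321i
X[2] = 1.7321i

X = [3, -1.7321i, 1.7321i]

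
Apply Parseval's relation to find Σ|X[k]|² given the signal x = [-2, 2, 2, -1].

Parseval: Σ|x[n]|² = (1/N)Σ|X[k]|², so Σ|X[k]|² = N·Σ|x[n]|² = 4·13.0000

Σ|X[k]|² = N·Σ|x[n]|² = 4·13.0000 = 52.0000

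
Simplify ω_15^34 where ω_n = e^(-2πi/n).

Since ω_15^15 = 1, powers reduce modulo 15.
34 mod 15 = 4
So ω_15^34 = ω_15^4 = e^(-2πi·4/15)

ω_15^34 = ω_15^4 = -0.1045-0.9945i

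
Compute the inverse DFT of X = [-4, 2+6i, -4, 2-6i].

x[n] = (1/4) Σ(k=0 to 3) X[k] · e^(2πikn/4)

Computing each x[n]:
x[0] = -1
x[1] = -3
x[2] = -3
x[3] = 3

x = [-1, -3, -3, 3]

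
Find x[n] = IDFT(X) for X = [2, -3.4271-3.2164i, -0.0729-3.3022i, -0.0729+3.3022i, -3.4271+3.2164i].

x[n] = (1/5) Σ(k=0 to 4) X[k] · e^(2πikn/5)

Computing each x[n]:
x[0] = -1
x[1] = 2
x[2] = 1
x[3] = 2
x[4] = -2

x = [-1, 2, 1, 2, -2]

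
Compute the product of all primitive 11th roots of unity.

The primitive 11th roots of unity are ω_11^k for k coprime to 11: k ∈ {1, 2, 3, 4, 5, 6, 7, 8, 9, 10}
Their product equals the constant term of the cyclotomic polynomial Φ_11(x) up to sign.
For n ≥ 3, the product of all primitive nth roots of unity is 1. (For n=1 it is 1; for n=2 it is -1.)

1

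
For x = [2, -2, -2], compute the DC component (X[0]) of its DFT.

X[0] = Σ(n=0 to 2) x[n] · ω_3^0 = Σ x[n]
= (2) + (-2) + (-2)

X[0] = -2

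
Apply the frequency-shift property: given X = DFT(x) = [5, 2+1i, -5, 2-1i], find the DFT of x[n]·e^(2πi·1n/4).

Modulation property: DFT(ω_4^(-1n)·x[n]) = X[(k-1) mod 4], so circularly shift X by 1 positions.

X[k-1] = [2-1i, 5, 2+1i, -5]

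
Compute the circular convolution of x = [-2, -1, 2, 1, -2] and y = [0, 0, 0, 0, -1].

(x ⊛ y)[n] = Σ(m=0 to 4) x[m] · y[(n-m) mod 5]

Computing each output sample:
(x ⊛ y)[0] = 1
(x ⊛ y)[1] = -2
(x ⊛ y)[2] = -1
(x ⊛ y)[3] = 2
(x ⊛ y)[4] = 2

x ⊛ y = [1, -2, -1, 2, 2]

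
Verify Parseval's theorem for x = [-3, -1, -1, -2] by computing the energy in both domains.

Time domain:
Σ|x[n]|² = |-3|² + |-1|² + |-1|² + |-2|² = 15.0000

Frequency domain:
(1/4)Σ|X[k]|² = (1/4)(|-7|² + |-2-1i|² + |-1|² + |-2+1i|²) = (1/4)·60.0000 = 15.0000

Both sides agree, confirming Parseval's theorem.

Σ|x[n]|² = (1/N)Σ|X[k]|² = 15.0000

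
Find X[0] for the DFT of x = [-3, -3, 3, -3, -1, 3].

X[0] = Σ(n=0 to 5) x[n] · ω_6^0 = Σ x[n]
= (-3) + (-3) + (3) + (-3) + (-1) + (3)

X[0] = -4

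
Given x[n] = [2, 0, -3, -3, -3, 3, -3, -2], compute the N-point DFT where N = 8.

X[k] = Σ(n=0 to 7) x[n] · ω_8^(nk)
where ω_8 = e^(-2πi/8)

Computing each X[k]:
X[0] = -9
X[1] = 3.5858+2.8284i
X[2] = 5-8i
X[3] = 6.4142+2.8284i
X[4] = -5
X[5] = 6.4142-2.8284i
X[6] = 5+8i
X[7] = 3.5858-2.8284i

X = [-9, 3.5858+2.8284i, 5-8i, 6.4142+2.8284i, -5, 6.4142-2.8284i, 5+8i, 3.5858-2.8284i]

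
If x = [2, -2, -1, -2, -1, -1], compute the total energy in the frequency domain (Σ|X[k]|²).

Parseval: Σ|x[n]|² = (1/N)Σ|X[k]|², so Σ|X[k]|² = N·Σ|x[n]|² = 6·15.0000

Σ|X[k]|² = N·Σ|x[n]|² = 6·15.0000 = 90.0000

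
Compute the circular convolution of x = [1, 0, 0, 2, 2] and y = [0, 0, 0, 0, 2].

(x ⊛ y)[n] = Σ(m=0 to 4) x[m] · y[(n-m) mod 5]

Computing each output sample:
(x ⊛ y)[0] = 0
(x ⊛ y)[1] = 0
(x ⊛ y)[2] = 4
(x ⊛ y)[3] = 4
(x ⊛ y)[4] = 2

x ⊛ y = [0, 0, 4, 4, 2]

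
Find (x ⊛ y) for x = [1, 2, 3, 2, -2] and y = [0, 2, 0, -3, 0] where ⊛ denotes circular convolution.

(x ⊛ y)[n] = Σ(m=0 to 4) x[m] · y[(n-m) mod 5]

Computing each output sample:
(x ⊛ y)[0] = -13
(x ⊛ y)[1] = -4
(x ⊛ y)[2] = 10
(x ⊛ y)[3] = 3
(x ⊛ y)[4] = -2

x ⊛ y = [-13, -4, 10, 3, -2]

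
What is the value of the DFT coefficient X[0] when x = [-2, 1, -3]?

X[0] = Σ(n=0 to 2) x[n] · ω_3^0 = Σ x[n]
= (-2) + (1) + (-3)

X[0] = -4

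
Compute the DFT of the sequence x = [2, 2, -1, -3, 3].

X[k] = Σ(n=0 to 4) x[n] · ω_5^(nk)
where ω_5 = e^(-2πi/5)

Computing each X[k]:
X[0] = 3
X[1] = 6.7812-0.2245i
X[2] = -3.2812+2.4899i
X[3] = -3.2812-2.4899i
X[4] = 6.7812+0.2245i

X = [3, 6.7812-0.2245i, -3.2812+2.4899i, -3.2812-2.4899i, 6.7812+0.2245i]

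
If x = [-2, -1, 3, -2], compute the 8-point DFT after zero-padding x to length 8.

Original 4-point DFT: [-2, -5-1i, 4, -5+1i]
Zero-padded 8-point DFT provides frequency interpolation.

DFT_8([x, 0, ...]) = [-2, -1.2929-0.8787i, -5-1i, -2.7071+5.1213i, 4, -2.7071-5.1213i, -5+1i, -1.2929+0.8787i]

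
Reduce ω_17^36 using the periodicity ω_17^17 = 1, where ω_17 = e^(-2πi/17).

Since ω_17^17 = 1, powers reduce modulo 17.
36 mod 17 = 2
So ω_17^36 = ω_17^2 = e^(-2πi·2/17)

ω_17^36 = ω_17^2 = 0.7390-0.6737i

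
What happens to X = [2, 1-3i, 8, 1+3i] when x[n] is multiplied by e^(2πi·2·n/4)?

Modulation property: DFT(ω_4^(-2n)·x[n]) = X[(k-2) mod 4], so circularly shift X by 2 positions.

X[k-2] = [8, 1+3i, 2, 1-3i]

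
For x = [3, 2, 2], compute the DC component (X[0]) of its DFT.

X[0] = Σ(n=0 to 2) x[n] · ω_3^0 = Σ x[n]
= (3) + (2) + (2)

X[0] = 7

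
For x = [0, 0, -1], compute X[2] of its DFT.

X[2] = Σ(n=0 to 2) x[n] · ω_3^(2n) where ω_3 = e^(-2πi/3)
= (0)·ω_3^0 + (0)·ω_3^2 + (-1)·ω_3^4

X[2] = 0.5000+0.8660i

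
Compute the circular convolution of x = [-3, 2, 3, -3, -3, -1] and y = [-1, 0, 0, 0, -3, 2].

(x ⊛ y)[n] = Σ(m=0 to 5) x[m] · y[(n-m) mod 6]

Computing each output sample:
(x ⊛ y)[0] = -2
(x ⊛ y)[1] = 13
(x ⊛ y)[2] = 0
(x ⊛ y)[3] = 0
(x ⊛ y)[4] = 10
(x ⊛ y)[5] = -11

x ⊛ y = [-2, 13, 0, 0, 10, -11]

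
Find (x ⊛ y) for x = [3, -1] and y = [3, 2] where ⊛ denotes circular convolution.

(x ⊛ y)[n] = Σ(m=0 to 1) x[m] · y[(n-m) mod 2]

Computing each output sample:
(x ⊛ y)[0] = 7
(x ⊛ y)[1] = 3

x ⊛ y = [7, 3]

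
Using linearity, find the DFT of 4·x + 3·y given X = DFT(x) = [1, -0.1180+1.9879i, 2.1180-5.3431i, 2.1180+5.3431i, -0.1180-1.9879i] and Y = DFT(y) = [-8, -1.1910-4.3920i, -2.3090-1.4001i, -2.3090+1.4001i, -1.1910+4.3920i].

By linearity: DFT(4x + 3y) = 4·DFT(x) + 3·DFT(y)
= 4·[1, -0.1180+1.9879i, 2.1180-5.3431i, 2.1180+5.3431i, -0.1180-1.9879i] + 3·[-8, -1.1910-4.3920i, -2.3090-1.4001i, -2.3090+1.4001i, -1.1910+4.3920i]

Computing element-wise:
Z[0] = 4·(1) + 3·(-8) = -20
Z[1] = 4·(-0.1180+1.9879i) + 3·(-1.1910-4.3920i) = -4.0450-5.2244i
Z[2] = 4·(2.1180-5.3431i) + 3·(-2.3090-1.4001i) = 1.5450-25.5727i
Z[3] = 4·(2.1180+5.3431i) + 3·(-2.3090+1.4001i) = 1.5450+25.5727i
Z[4] = 4·(-0.1180-1.9879i) + 3·(-1.1910+4.3920i) = -4.0450+5.2244i

DFT(4x + 3y) = 4·X + 3·Y = [-20, -4.0450-5.2244i, 1.5450-25.5727i, 1.5450+25.5727i, -4.0450+5.2244i]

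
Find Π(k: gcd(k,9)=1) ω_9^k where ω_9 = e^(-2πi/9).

The primitive 9th roots of unity are ω_9^k for k coprime to 9: k ∈ {1, 2, 4, 5, 7, 8}
Their product equals the constant term of the cyclotomic polynomial Φ_9(x) up to sign.
For n ≥ 3, the product of all primitive nth roots of unity is 1. (For n=1 it is 1; for n=2 it is -1.)

1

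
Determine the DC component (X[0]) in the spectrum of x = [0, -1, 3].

X[0] = Σ(n=0 to 2) x[n] · ω_3^0 = Σ x[n]
= (0) + (-1) + (3)

X[0] = 2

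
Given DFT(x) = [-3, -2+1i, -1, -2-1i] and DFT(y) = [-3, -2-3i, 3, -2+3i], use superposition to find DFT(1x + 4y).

By linearity: DFT(1x + 4y) = 1·DFT(x) + 4·DFT(y)
= 1·[-3, -2+1i, -1, -2-1i] + 4·[-3, -2-3i, 3, -2+3i]

Computing element-wise:
Z[0] = 1·(-3) + 4·(-3) = -15
Z[1] = 1·(-2+1i) + 4·(-2-3i) = -10-11i
Z[2] = 1·(-1) + 4·(3) = 11
Z[3] = 1·(-2-1i) + 4·(-2+3i) = -10+11i

DFT(1x + 4y) = 1·X + 4·Y = [-15, -10-11i, 11, -10+11i]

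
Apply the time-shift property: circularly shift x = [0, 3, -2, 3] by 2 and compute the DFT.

Time shift by 2: X_shifted[k] = ω_4^(2k) · X[k]
Shifted x = [-2, 3, 0, 3]

DFT(x[n-2]) = [4, -2, -8, -2]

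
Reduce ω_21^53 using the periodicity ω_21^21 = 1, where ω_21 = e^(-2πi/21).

Since ω_21^21 = 1, powers reduce modulo 21.
53 mod 21 = 11
So ω_21^53 = ω_21^11 = e^(-2πi·11/21)

ω_21^53 = ω_21^11 = -0.9888+0.1490i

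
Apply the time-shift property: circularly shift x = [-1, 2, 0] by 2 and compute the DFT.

Time shift by 2: X_shifted[k] = ω_3^(2k) · X[k]
Shifted x = [2, 0, -1]

DFT(x[n-2]) = [1, 2.5000-0.8660i, 2.5000+0.8660i]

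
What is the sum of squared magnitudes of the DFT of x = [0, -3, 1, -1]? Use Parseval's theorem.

Parseval: Σ|x[n]|² = (1/N)Σ|X[k]|², so Σ|X[k]|² = N·Σ|x[n]|² = 4·11.0000

Σ|X[k]|² = N·Σ|x[n]|² = 4·11.0000 = 44.0000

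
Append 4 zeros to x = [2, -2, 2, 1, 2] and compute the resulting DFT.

Original 5-point DFT: [5, -0.4271+3.2164i, 2.9271+3.3022i, 2.9271-3.3022i, -0.4271-3.2164i]
Zero-padded 9-point DFT provides frequency interpolation.

DFT_9([x, 0, ...]) = [5, -1.5642-2.2341i, 0.8054+3.4372i, 2.0000+1.7321i, 5.2588+3.0732i, 5.2588-3.0732i, 2.0000-1.7321i, 0.8054-3.4372i, -1.5642+2.2341i]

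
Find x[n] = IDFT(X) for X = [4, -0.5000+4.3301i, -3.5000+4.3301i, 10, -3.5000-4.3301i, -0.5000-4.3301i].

x[n] = (1/6) Σ(k=0 to 5) X[k] · e^(2πikn/6)

Computing each x[n]:
x[0] = 1
x[1] = -3
x[2] = 3
x[3] = -2
x[4] = 3
x[5] = 2

x = [1, -3, 3, -2, 3, 2]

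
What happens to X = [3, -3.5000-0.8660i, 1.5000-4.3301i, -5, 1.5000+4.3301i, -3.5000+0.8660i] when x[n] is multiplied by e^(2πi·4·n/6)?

Modulation property: DFT(ω_6^(-4n)·x[n]) = X[(k-4) mod 6], so circularly shift X by 4 positions.

X[k-4] = [1.5000-4.3301i, -5, 1.5000+4.3301i, -3.5000+0.8660i, 3, -3.5000-0.8660i]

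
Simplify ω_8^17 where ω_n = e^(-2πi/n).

Since ω_8^8 = 1, powers reduce modulo 8.
17 mod 8 = 1
So ω_8^17 = ω_8^1 = e^(-2πi·1/8)

ω_8^17 = ω_8^1 = 0.7071-0.7071i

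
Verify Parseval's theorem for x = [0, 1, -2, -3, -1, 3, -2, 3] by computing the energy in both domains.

Time domain:
Σ|x[n]|² = |0|² + |1|² + |-2|² + |-3|² + |-1|² + |3|² + |-2|² + |3|² = 37.0000

Frequency domain:
(1/8)Σ|X[k]|² = (1/8)(|-1|² + |3.8284+5.6569i|² + |3-4i|² + |-1.8284+5.6569i|² + |-9|² + |-1.8284-5.6569i|² + |3+4i|² + |3.8284-5.6569i|²) = (1/8)·296.0000 = 37.0000

Both sides agree, confirming Parseval's theorem.

Σ|x[n]|² = (1/N)Σ|X[k]|² = 37.0000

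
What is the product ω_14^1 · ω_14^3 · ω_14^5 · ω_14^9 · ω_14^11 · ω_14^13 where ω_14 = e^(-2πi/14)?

The primitive 14th roots of unity are ω_14^k for k coprime to 14: k ∈ {1, 3, 5, 9, 11, 13}
Their product equals the constant term of the cyclotomic polynomial Φ_14(x) up to sign.
For n ≥ 3, the product of all primitive nth roots of unity is 1. (For n=1 it is 1; for n=2 it is -1.)

1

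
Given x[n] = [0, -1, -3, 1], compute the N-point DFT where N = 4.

X[k] = Σ(n=0 to 3) x[n] · ω_4^(nk)
where ω_4 = e^(-2πi/4)

Computing each X[k]:
X[0] = -3
X[1] = 3+2i
X[2] = -3
X[3] = 3-2i

X = [-3, 3+2i, -3, 3-2i]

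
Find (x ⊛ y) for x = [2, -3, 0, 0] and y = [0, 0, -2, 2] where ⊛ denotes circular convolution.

(x ⊛ y)[n] = Σ(m=0 to 3) x[m] · y[(n-m) mod 4]

Computing each output sample:
(x ⊛ y)[0] = -6
(x ⊛ y)[1] = 0
(x ⊛ y)[2] = -4
(x ⊛ y)[3] = 10

x ⊛ y = [-6, 0, -4, 10]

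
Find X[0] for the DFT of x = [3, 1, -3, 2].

X[0] = Σ(n=0 to 3) x[n] · ω_4^0 = Σ x[n]
= (3) + (1) + (-3) + (2)

X[0] = 3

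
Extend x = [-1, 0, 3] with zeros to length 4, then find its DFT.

Original 3-point DFT: [2, -2.5000+2.5981i, -2.5000-2.5981i]
Zero-padded 4-point DFT provides frequency interpolation.

DFT_4([x, 0, ...]) = [2, -4, 2, -4]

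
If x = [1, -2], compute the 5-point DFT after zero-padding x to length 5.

Original 2-point DFT: [-1, 3]
Zero-padded 5-point DFT provides frequency interpolation.

DFT_5([x, 0, ...]) = [-1, 0.3820+1.9021i, 2.6180+1.1756i, 2.6180-1.1756i, 0.3820-1.9021i]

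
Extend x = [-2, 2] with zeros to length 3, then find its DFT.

Original 2-point DFT: [0, -4]
Zero-padded 3-point DFT provides frequency interpolation.

DFT_3([x, 0, ...]) = [0, -3.0000-1.7321i, -3.0000+1.7321i]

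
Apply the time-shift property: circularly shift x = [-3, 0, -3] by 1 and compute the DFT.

Time shift by 1: X_shifted[k] = ω_3^(1k) · X[k]
Shifted x = [-3, -3, 0]

DFT(x[n-1]) = [-6, -1.5000+2.5981i, -1.5000-2.5981i]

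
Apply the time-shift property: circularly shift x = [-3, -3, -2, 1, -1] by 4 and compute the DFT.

Time shift by 4: X_shifted[k] = ω_5^(4k) · X[k]
Shifted x = [-3, -2, 1, -1, -3]

DFT(x[n-4]) = [-8, -4.5451-2.1266i, 1.0451+1.3143i, 1.0451-1.3143i, -4.5451+2.1266i]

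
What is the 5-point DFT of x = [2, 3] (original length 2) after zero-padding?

Original 2-point DFT: [5, -1]
Zero-padded 5-point DFT provides frequency interpolation.

DFT_5([x, 0, ...]) = [5, 2.9271-2.8532i, -0.4271-1.7634i, -0.4271+1.7634i, 2.9271+2.8532i]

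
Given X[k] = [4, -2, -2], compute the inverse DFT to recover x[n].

x[n] = (1/3) Σ(k=0 to 2) X[k] · e^(2πikn/3)

Computing each x[n]:
x[0] = 0
x[1] = 2
x[2] = 2

x = [0, 2, 2]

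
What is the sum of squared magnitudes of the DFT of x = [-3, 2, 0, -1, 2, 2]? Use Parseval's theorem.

Parseval: Σ|x[n]|² = (1/N)Σ|X[k]|², so Σ|X[k]|² = N·Σ|x[n]|² = 6·22.0000

Σ|X[k]|² = N·Σ|x[n]|² = 6·22.0000 = 132.0000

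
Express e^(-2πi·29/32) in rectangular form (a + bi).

ω_32^29 = e^(-2πi·29/32)
= cos(-2π·29/32) + i·sin(-2π·29/32)
= cos(-58π/32) + i·sin(-58π/32)

ω_32^29 = cos(-58π/32) + i·sin(-58π/32) = 0.8315+0.5556i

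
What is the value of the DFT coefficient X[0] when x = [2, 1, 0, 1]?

X[0] = Σ(n=0 to 3) x[n] · ω_4^0 = Σ x[n]
= (2) + (1) + (0) + (1)

X[0] = 4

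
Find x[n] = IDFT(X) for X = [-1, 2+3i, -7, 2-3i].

x[n] = (1/4) Σ(k=0 to 3) X[k] · e^(2πikn/4)

Computing each x[n]:
x[0] = -1
x[1] = 0
x[2] = -3
x[3] = 3

x = [-1, 0, -3, 3]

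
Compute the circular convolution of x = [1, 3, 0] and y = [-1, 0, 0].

(x ⊛ y)[n] = Σ(m=0 to 2) x[m] · y[(n-m) mod 3]

Computing each output sample:
(x ⊛ y)[0] = -1
(x ⊛ y)[1] = -3
(x ⊛ y)[2] = 0

x ⊛ y = [-1, -3, 0]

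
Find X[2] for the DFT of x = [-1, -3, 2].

X[2] = Σ(n=0 to 2) x[n] · ω_3^(2n) where ω_3 = e^(-2πi/3)
= (-1)·ω_3^0 + (-3)·ω_3^2 + (2)·ω_3^4

X[2] = -0.5000-4.3301i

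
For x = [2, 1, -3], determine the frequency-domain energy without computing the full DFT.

Parseval: Σ|x[n]|² = (1/N)Σ|X[k]|², so Σ|X[k]|² = N·Σ|x[n]|² = 3·14.0000

Σ|X[k]|² = N·Σ|x[n]|² = 3·14.0000 = 42.0000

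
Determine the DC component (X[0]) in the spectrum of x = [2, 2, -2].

X[0] = Σ(n=0 to 2) x[n] · ω_3^0 = Σ x[n]
= (2) + (2) + (-2)

X[0] = 2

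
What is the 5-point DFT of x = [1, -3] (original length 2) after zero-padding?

Original 2-point DFT: [-2, 4]
Zero-padded 5-point DFT provides frequency interpolation.

DFT_5([x, 0, ...]) = [-2, 0.0729+2.8532i, 3.4271+1.7634i, 3.4271-1.7634i, 0.0729-2.8532i]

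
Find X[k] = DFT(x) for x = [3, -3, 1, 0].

X[k] = Σ(n=0 to 3) x[n] · ω_4^(nk)
where ω_4 = e^(-2πi/4)

Computing each X[k]:
X[0] = 1
X[1] = 2+3i
X[2] = 7
X[3] = 2-3i

X = [1, 2+3i, 7, 2-3i]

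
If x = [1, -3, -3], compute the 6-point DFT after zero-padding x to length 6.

Original 3-point DFT: [-5, 4, 4]
Zero-padded 6-point DFT provides frequency interpolation.

DFT_6([x, 0, ...]) = [-5, 1.0000+5.1962i, 4, 1, 4, 1.0000-5.1962i]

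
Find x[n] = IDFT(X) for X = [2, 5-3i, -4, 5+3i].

x[n] = (1/4) Σ(k=0 to 3) X[k] · e^(2πikn/4)

Computing each x[n]:
x[0] = 2
x[1] = 3
x[2] = -3
x[3] = 0

x = [2, 3, -3, 0]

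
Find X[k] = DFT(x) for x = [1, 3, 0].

X[k] = Σ(n=0 to 2) x[n] · ω_3^(nk)
where ω_3 = e^(-2πi/3)

Computing each X[k]:
X[0] = 4
X[1] = -0.5000-2.5981i
X[2] = -0.5000+2.5981i

X = [4, -0.5000-2.5981i, -0.5000+2.5981i]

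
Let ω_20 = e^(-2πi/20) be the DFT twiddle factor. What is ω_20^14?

ω_20^14 = e^(-2πi·14/20)
= cos(-2π·14/20) + i·sin(-2π·14/20)
= cos(-28π/20) + i·sin(-28π/20)

ω_20^14 = cos(-28π/20) + i·sin(-28π/20) = -0.3090+0.9511i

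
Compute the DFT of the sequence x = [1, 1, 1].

X[k] = Σ(n=0 to 2) x[n] · ω_3^(nk)
where ω_3 = e^(-2πi/3)

Computing each X[k]:
X[0] = 3
X[1] = 0
X[2] = 0

X = [3, 0, 0]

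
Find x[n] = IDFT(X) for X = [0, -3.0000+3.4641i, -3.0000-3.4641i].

x[n] = (1/3) Σ(k=0 to 2) X[k] · e^(2πikn/3)

Computing each x[n]:
x[0] = -2
x[1] = -1
x[2] = 3

x = [-2, -1, 3]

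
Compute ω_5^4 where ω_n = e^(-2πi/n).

ω_5^4 = e^(-2πi·4/5)
= cos(-2π·4/5) + i·sin(-2π·4/5)
= cos(-8π/5) + i·sin(-8π/5)

ω_5^4 = cos(-8π/5) + i·sin(-8π/5) = 0.3090+0.9511i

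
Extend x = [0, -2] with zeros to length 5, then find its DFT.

Original 2-point DFT: [-2, 2]
Zero-padded 5-point DFT provides frequency interpolation.

DFT_5([x, 0, ...]) = [-2, -0.6180+1.9021i, 1.6180+1.1756i, 1.6180-1.1756i, -0.6180-1.9021i]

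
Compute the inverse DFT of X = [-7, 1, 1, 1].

x[n] = (1/4) Σ(k=0 to 3) X[k] · e^(2πikn/4)

Computing each x[n]:
x[0] = -1
x[1] = -2
x[2] = -2
x[3] = -2

x = [-1, -2, -2, -2]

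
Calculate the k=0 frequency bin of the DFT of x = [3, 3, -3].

X[0] = Σ(n=0 to 2) x[n] · ω_3^0 = Σ x[n]
= (3) + (3) + (-3)

X[0] = 3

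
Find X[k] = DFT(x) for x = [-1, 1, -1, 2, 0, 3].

X[k] = Σ(n=0 to 5) x[n] · ω_6^(nk)
where ω_6 = e^(-2πi/6)

Computing each X[k]:
X[0] = 4
X[1] = -0.5000+2.5981i
X[2] = -0.5000+0.8660i
X[3] = -8
X[4] = -0.5000-0.8660i
X[5] = -0.5000-2.5981i

X = [4, -0.5000+2.5981i, -0.5000+0.8660i, -8, -0.5000-0.8660i, -0.5000-2.5981i]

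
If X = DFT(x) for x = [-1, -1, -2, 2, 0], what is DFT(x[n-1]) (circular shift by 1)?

Time shift by 1: X_shifted[k] = ω_5^(1k) · X[k]
Shifted x = [0, -1, -1, -2, 2]

DFT(x[n-1]) = [-2, 2.7361+2.2654i, -1.7361+2.7144i, -1.7361-2.7144i, 2.7361-2.2654i]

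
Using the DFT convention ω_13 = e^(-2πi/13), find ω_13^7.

ω_13^7 = e^(-2πi·7/13)
= cos(-2π·7/13) + i·sin(-2π·7/13)
= cos(-14π/13) + i·sin(-14π/13)

ω_13^7 = cos(-14π/13) + i·sin(-14π/13) = -0.9709+0.2393i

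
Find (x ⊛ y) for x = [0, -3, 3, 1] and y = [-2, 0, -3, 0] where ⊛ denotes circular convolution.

(x ⊛ y)[n] = Σ(m=0 to 3) x[m] · y[(n-m) mod 4]

Computing each output sample:
(x ⊛ y)[0] = -9
(x ⊛ y)[1] = 3
(x ⊛ y)[2] = -6
(x ⊛ y)[3] = 7

x ⊛ y = [-9, 3, -6, 7]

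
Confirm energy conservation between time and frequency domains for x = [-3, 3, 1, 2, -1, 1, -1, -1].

Time domain:
Σ|x[n]|² = |-3|² + |3|² + |1|² + |2|² + |-1|² + |1|² + |-1|² + |-1|² = 27.0000

Frequency domain:
(1/8)Σ|X[k]|² = (1/8)(|1|² + |-2.7071-5.5355i|² + |-4-3i|² + |-1.2929-1.5355i|² + |-9|² + |-1.2929+1.5355i|² + |-4+3i|² + |-2.7071+5.5355i|²) = (1/8)·216.0000 = 27.0000

Both sides agree, confirming Parseval's theorem.

Σ|x[n]|² = (1/N)Σ|X[k]|² = 27.0000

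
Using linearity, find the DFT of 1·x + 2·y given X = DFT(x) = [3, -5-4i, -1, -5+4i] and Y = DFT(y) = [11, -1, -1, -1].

By linearity: DFT(1x + 2y) = 1·DFT(x) + 2·DFT(y)
= 1·[3, -5-4i, -1, -5+4i] + 2·[11, -1, -1, -1]

Computing element-wise:
Z[0] = 1·(3) + 2·(11) = 25
Z[1] = 1·(-5-4i) + 2·(-1) = -7-4i
Z[2] = 1·(-1) + 2·(-1) = -3
Z[3] = 1·(-5+4i) + 2·(-1) = -7+4i

DFT(1x + 2y) = 1·X + 2·Y = [25, -7-4i, -3, -7+4i]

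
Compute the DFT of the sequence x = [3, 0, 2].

X[k] = Σ(n=0 to 2) x[n] · ω_3^(nk)
where ω_3 = e^(-2πi/3)

Computing each X[k]:
X[0] = 5
X[1] = 2.0000+1.7321i
X[2] = 2.0000-1.7321i

X = [5, 2.0000+1.7321i, 2.0000-1.7321i]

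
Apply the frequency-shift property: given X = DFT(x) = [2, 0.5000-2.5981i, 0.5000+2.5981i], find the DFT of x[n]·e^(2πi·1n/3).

Modulation property: DFT(ω_3^(-1n)·x[n]) = X[(k-1) mod 3], so circularly shift X by 1 positions.

X[k-1] = [0.5000+2.5981i, 2, 0.5000-2.5981i]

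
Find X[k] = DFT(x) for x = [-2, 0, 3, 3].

X[k] = Σ(n=0 to 3) x[n] · ω_4^(nk)
where ω_4 = e^(-2πi/4)

Computing each X[k]:
X[0] = 4
X[1] = -5+3i
X[2] = -2
X[3] = -5-3i

X = [4, -5+3i, -2, -5-3i]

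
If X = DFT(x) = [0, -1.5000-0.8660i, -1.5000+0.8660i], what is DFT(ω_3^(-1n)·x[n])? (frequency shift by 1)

Modulation property: DFT(ω_3^(-1n)·x[n]) = X[(k-1) mod 3], so circularly shift X by 1 positions.

X[k-1] = [-1.5000+0.8660i, 0, -1.5000-0.8660i]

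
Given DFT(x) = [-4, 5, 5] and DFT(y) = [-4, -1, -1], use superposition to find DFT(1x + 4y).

By linearity: DFT(1x + 4y) = 1·DFT(x) + 4·DFT(y)
= 1·[-4, 5, 5] + 4·[-4, -1, -1]

Computing element-wise:
Z[0] = 1·(-4) + 4·(-4) = -20
Z[1] = 1·(5) + 4·(-1) = 1
Z[2] = 1·(5) + 4·(-1) = 1

DFT(1x + 4y) = 1·X + 4·Y = [-20, 1, 1]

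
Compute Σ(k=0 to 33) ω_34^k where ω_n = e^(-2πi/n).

Sum of all nth roots of unity equals 0 for n > 1 (geometric series with r ≠ 1).

0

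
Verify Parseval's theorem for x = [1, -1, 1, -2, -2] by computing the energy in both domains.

Time domain:
Σ|x[n]|² = |1|² + |-1|² + |1|² + |-2|² + |-2|² = 11.0000

Frequency domain:
(1/5)Σ|X[k]|² = (1/5)(|-3|² + |0.8820-2.7144i|² + |3.1180+2.2654i|² + |3.1180-2.2654i|² + |0.8820+2.7144i|²) = (1/5)·55.0000 = 11.0000

Both sides agree, confirming Parseval's theorem.

Σ|x[n]|² = (1/N)Σ|X[k]|² = 11.0000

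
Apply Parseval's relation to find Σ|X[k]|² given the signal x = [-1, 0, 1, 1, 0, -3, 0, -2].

Parseval: Σ|x[n]|² = (1/N)Σ|X[k]|², so Σ|X[k]|² = N·Σ|x[n]|² = 8·16.0000

Σ|X[k]|² = N·Σ|x[n]|² = 8·16.0000 = 128.0000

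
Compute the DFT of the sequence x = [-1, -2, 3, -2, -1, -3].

X[k] = Σ(n=0 to 5) x[n] · ω_6^(nk)
where ω_6 = e^(-2πi/6)

Computing each X[k]:
X[0] = -6
X[1] = -2.5000-4.3301i
X[2] = -1.5000+2.5981i
X[3] = 8
X[4] = -1.5000-2.5981i
X[5] = -2.5000+4.3301i

X = [-6, -2.5000-4.3301i, -1.5000+2.5981i, 8, -1.5000-2.5981i, -2.5000+4.3301i]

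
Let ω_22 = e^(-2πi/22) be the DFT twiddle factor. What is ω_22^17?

ω_22^17 = e^(-2πi·17/22)
= cos(-2π·17/22) + i·sin(-2π·17/22)
= cos(-34π/22) + i·sin(-34π/22)

ω_22^17 = cos(-34π/22) + i·sin(-34π/22) = 0.1423+0.9898i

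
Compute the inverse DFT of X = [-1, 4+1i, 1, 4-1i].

x[n] = (1/4) Σ(k=0 to 3) X[k] · e^(2πikn/4)

Computing each x[n]:
x[0] = 2
x[1] = -1
x[2] = -2
x[3] = 0

x = [2, -1, -2, 0]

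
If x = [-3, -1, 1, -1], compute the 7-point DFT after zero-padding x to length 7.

Original 4-point DFT: [-4, -4, 0, -4]
Zero-padded 7-point DFT provides frequency interpolation.

DFT_7([x, 0, ...]) = [-4, -2.9450+0.2408i, -4.3019+0.6270i, -1.2530+2.1906i, -1.2530-2.1906i, -4.3019-0.6270i, -2.9450-0.2408i]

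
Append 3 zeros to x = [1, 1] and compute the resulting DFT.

Original 2-point DFT: [2, 0]
Zero-padded 5-point DFT provides frequency interpolation.

DFT_5([x, 0, ...]) = [2, 1.3090-0.9511i, 0.1910-0.5878i, 0.1910+0.5878i, 1.3090+0.9511i]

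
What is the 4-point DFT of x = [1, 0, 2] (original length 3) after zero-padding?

Original 3-point DFT: [3, 1.7321i, -1.7321i]
Zero-padded 4-point DFT provides frequency interpolation.

DFT_4([x, 0, ...]) = [3, -1, 3, -1]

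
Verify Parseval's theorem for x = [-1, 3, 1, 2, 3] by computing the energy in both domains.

Time domain:
Σ|x[n]|² = |-1|² + |3|² + |1|² + |2|² + |3|² = 24.0000

Frequency domain:
(1/5)Σ|X[k]|² = (1/5)(|8|² + |-1.5729+0.5878i|² + |-4.9271-0.9511i|² + |-4.9271+0.9511i|² + |-1.5729-0.5878i|²) = (1/5)·120.0000 = 24.0000

Both sides agree, confirming Parseval's theorem.

Σ|x[n]|² = (1/N)Σ|X[k]|² = 24.0000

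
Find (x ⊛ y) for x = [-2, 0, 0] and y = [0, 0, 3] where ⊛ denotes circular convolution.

(x ⊛ y)[n] = Σ(m=0 to 2) x[m] · y[(n-m) mod 3]

Computing each output sample:
(x ⊛ y)[0] = 0
(x ⊛ y)[1] = 0
(x ⊛ y)[2] = -6

x ⊛ y = [0, 0, -6]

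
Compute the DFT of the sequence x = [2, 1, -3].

X[k] = Σ(n=0 to 2) x[n] · ω_3^(nk)
where ω_3 = e^(-2πi/3)

Computing each X[k]:
X[0] = 0
X[1] = 3.0000-3.4641i
X[2] = 3.0000+3.4641i

X = [0, 3.0000-3.4641i, 3.0000+3.4641i]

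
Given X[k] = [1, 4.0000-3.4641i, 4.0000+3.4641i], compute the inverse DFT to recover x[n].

x[n] = (1/3) Σ(k=0 to 2) X[k] · e^(2πikn/3)

Computing each x[n]:
x[0] = 3
x[1] = 1
x[2] = -3

x = [3, 1, -3]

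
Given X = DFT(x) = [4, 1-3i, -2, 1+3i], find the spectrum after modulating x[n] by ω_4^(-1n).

Modulation property: DFT(ω_4^(-1n)·x[n]) = X[(k-1) mod 4], so circularly shift X by 1 positions.

X[k-1] = [1+3i, 4, 1-3i, -2]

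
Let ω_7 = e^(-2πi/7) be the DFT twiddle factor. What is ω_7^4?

ω_7^4 = e^(-2πi·4/7)
= cos(-2π·4/7) + i·sin(-2π·4/7)
= cos(-8π/7) + i·sin(-8π/7)

ω_7^4 = cos(-8π/7) + i·sin(-8π/7) = -0.9010+0.4339i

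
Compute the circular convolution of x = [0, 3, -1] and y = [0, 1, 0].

(x ⊛ y)[n] = Σ(m=0 to 2) x[m] · y[(n-m) mod 3]

Computing each output sample:
(x ⊛ y)[0] = -1
(x ⊛ y)[1] = 0
(x ⊛ y)[2] = 3

x ⊛ y = [-1, 0, 3]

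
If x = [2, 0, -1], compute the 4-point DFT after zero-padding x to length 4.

Original 3-point DFT: [1, 2.5000-0.8660i, 2.5000+0.8660i]
Zero-padded 4-point DFT provides frequency interpolation.

DFT_4([x, 0, ...]) = [1, 3, 1, 3]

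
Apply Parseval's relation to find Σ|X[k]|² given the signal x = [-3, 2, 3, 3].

Parseval: Σ|x[n]|² = (1/N)Σ|X[k]|², so Σ|X[k]|² = N·Σ|x[n]|² = 4·31.0000

Σ|X[k]|² = N·Σ|x[n]|² = 4·31.0000 = 124.0000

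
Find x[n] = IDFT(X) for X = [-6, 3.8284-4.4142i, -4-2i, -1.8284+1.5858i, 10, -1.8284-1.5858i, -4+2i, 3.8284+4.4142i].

x[n] = (1/8) Σ(k=0 to 7) X[k] · e^(2πikn/8)

Computing each x[n]:
x[0] = 0
x[1] = 0
x[2] = 3
x[3] = -3
x[4] = -1
x[5] = -3
x[6] = 0
x[7] = -2

x = [0, 0, 3, -3, -1, -3, 0, -2]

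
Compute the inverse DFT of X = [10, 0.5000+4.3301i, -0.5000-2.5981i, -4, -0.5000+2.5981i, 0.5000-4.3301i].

x[n] = (1/6) Σ(k=0 to 5) X[k] · e^(2πikn/6)

Computing each x[n]:
x[0] = 1
x[1] = 2
x[2] = -1
x[3] = 2
x[4] = 3
x[5] = 3

x = [1, 2, -1, 2, 3, 3]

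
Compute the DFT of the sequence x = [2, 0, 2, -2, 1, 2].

X[k] = Σ(n=0 to 5) x[n] · ω_6^(nk)
where ω_6 = e^(-2πi/6)

Computing each X[k]:
X[0] = 5
X[1] = 3.5000+0.8660i
X[2] = -2.5000+2.5981i
X[3] = 5
X[4] = -2.5000-2.5981i
X[5] = 3.5000-0.8660i

X = [5, 3.5000+0.8660i, -2.5000+2.5981i, 5, -2.5000-2.5981i, 3.5000-0.8660i]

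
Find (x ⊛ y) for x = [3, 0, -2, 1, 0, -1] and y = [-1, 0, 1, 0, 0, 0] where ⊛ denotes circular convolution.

(x ⊛ y)[n] = Σ(m=0 to 5) x[m] · y[(n-m) mod 6]

Computing each output sample:
(x ⊛ y)[0] = -3
(x ⊛ y)[1] = -1
(x ⊛ y)[2] = 5
(x ⊛ y)[3] = -1
(x ⊛ y)[4] = -2
(x ⊛ y)[5] = 2

x ⊛ y = [-3, -1, 5, -1, -2, 2]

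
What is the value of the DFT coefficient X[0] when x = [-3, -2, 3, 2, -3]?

X[0] = Σ(n=0 to 4) x[n] · ω_5^0 = Σ x[n]
= (-3) + (-2) + (3) + (2) + (-3)

X[0] = -3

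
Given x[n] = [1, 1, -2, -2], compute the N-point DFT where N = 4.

X[k] = Σ(n=0 to 3) x[n] · ω_4^(nk)
where ω_4 = e^(-2πi/4)

Computing each X[k]:
X[0] = -2
X[1] = 3-3i
X[2] = 0
X[3] = 3+3i

X = [-2, 3-3i, 0, 3+3i]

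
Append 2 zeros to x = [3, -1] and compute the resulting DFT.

Original 2-point DFT: [2, 4]
Zero-padded 4-point DFT provides frequency interpolation.

DFT_4([x, 0, ...]) = [2, 3+1i, 4, 3-1i]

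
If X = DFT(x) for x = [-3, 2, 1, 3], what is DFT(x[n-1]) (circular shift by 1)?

Time shift by 1: X_shifted[k] = ω_4^(1k) · X[k]
Shifted x = [3, -3, 2, 1]

DFT(x[n-1]) = [3, 1+4i, 7, 1-4i]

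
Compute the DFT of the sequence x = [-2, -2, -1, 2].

X[k] = Σ(n=0 to 3) x[n] · ω_4^(nk)
where ω_4 = e^(-2πi/4)

Computing each X[k]:
X[0] = -3
X[1] = -1+4i
X[2] = -3
X[3] = -1-4i

X = [-3, -1+4i, -3, -1-4i]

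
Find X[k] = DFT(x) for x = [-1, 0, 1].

X[k] = Σ(n=0 to 2) x[n] · ω_3^(nk)
where ω_3 = e^(-2πi/3)

Computing each X[k]:
X[0] = 0
X[1] = -1.5000+0.8660i
X[2] = -1.5000-0.8660i

X = [0, -1.5000+0.8660i, -1.5000-0.8660i]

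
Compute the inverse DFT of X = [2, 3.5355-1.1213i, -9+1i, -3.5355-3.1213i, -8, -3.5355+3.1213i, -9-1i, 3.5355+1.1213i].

x[n] = (1/8) Σ(k=0 to 7) X[k] · e^(2πikn/8)

Computing each x[n]:
x[0] = -3
x[1] = 3
x[2] = 1
x[3] = 1
x[4] = -3
x[5] = -1
x[6] = 2
x[7] = 2

x = [-3, 3, 1, 1, -3, -1, 2, 2]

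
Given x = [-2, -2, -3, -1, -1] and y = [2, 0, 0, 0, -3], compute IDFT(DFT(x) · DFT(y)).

(x ⊛ y)[n] = Σ(m=0 to 4) x[m] · y[(n-m) mod 5]

Computing each output sample:
(x ⊛ y)[0] = 2
(x ⊛ y)[1] = 5
(x ⊛ y)[2] = -3
(x ⊛ y)[3] = 1
(x ⊛ y)[4] = 4

x ⊛ y = [2, 5, -3, 1, 4]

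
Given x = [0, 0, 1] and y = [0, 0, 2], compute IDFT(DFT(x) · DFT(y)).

(x ⊛ y)[n] = Σ(m=0 to 2) x[m] · y[(n-m) mod 3]

Computing each output sample:
(x ⊛ y)[0] = 0
(x ⊛ y)[1] = 2
(x ⊛ y)[2] = 0

x ⊛ y = [0, 2, 0]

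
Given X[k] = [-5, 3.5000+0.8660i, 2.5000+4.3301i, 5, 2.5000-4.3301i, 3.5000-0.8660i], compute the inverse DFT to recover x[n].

x[n] = (1/6) Σ(k=0 to 5) X[k] · e^(2πikn/6)

Computing each x[n]:
x[0] = 2
x[1] = -3
x[2] = 0
x[3] = -2
x[4] = -2
x[5] = 0

x = [2, -3, 0, -2, -2, 0]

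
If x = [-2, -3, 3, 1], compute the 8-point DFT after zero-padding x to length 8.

Original 4-point DFT: [-1, -5+4i, 3, -5-4i]
Zero-padded 8-point DFT provides frequency interpolation.

DFT_8([x, 0, ...]) = [-1, -4.8284-1.5858i, -5+4i, 0.8284+4.4142i, 3, 0.8284-4.4142i, -5-4i, -4.8284+1.5858i]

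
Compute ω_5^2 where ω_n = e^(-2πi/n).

ω_5^2 = e^(-2πi·2/5)
= cos(-2π·2/5) + i·sin(-2π·2/5)
= cos(-4π/5) + i·sin(-4π/5)

ω_5^2 = cos(-4π/5) + i·sin(-4π/5) = -0.8090-0.5878i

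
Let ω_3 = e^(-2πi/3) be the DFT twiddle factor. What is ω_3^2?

ω_3^2 = e^(-2πi·2/3)
= cos(-2π·2/3) + i·sin(-2π·2/3)
= cos(-4π/3) + i·sin(-4π/3)

ω_3^2 = cos(-4π/3) + i·sin(-4π/3) = -0.5000+0.8660i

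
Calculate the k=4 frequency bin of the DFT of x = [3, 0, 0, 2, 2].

X[4] = Σ(n=0 to 4) x[n] · ω_5^(4n) where ω_5 = e^(-2πi/5)
= (3)·ω_5^0 + (0)·ω_5^4 + (0)·ω_5^8 + (2)·ω_5^12 + (2)·ω_5^16

X[4] = 2.0000-3.0777i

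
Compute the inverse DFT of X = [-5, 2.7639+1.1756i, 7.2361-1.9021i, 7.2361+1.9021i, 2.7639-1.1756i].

x[n] = (1/5) Σ(k=0 to 4) X[k] · e^(2πikn/5)

Computing each x[n]:
x[0] = 3
x[1] = -3
x[2] = -2
x[3] = 0
x[4] = -3

x = [3, -3, -2, 0, -3]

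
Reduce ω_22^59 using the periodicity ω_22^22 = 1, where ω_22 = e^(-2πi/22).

Since ω_22^22 = 1, powers reduce modulo 22.
59 mod 22 = 15
So ω_22^59 = ω_22^15 = e^(-2πi·15/22)

ω_22^59 = ω_22^15 = -0.4154+0.9096i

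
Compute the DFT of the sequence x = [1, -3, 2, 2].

X[k] = Σ(n=0 to 3) x[n] · ω_4^(nk)
where ω_4 = e^(-2πi/4)

Computing each X[k]:
X[0] = 2
X[1] = -1+5i
X[2] = 4
X[3] = -1-5i

X = [2, -1+5i, 4, -1-5i]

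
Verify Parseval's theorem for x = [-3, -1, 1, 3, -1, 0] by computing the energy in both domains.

Time domain:
Σ|x[n]|² = |-3|² + |-1|² + |1|² + |3|² + |-1|² + |0|² = 21.0000

Frequency domain:
(1/6)Σ|X[k]|² = (1/6)(|-1|² + |-6.5000-0.8660i|² + |0.5000+2.5981i|² + |-5|² + |0.5000-2.5981i|² + |-6.5000+0.8660i|²) = (1/6)·126.0000 = 21.0000

Both sides agree, confirming Parseval's theorem.

Σ|x[n]|² = (1/N)Σ|X[k]|² = 21.0000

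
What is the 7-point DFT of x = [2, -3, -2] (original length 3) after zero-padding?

Original 3-point DFT: [-3, 4.5000+0.8660i, 4.5000-0.8660i]
Zero-padded 7-point DFT provides frequency interpolation.

DFT_7([x, 0, ...]) = [-3, 0.5746+4.2954i, 4.4695+2.0570i, 3.4559-0.2620i, 3.4559+0.2620i, 4.4695-2.0570i, 0.5746-4.2954i]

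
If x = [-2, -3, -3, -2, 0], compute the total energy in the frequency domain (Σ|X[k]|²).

Parseval: Σ|x[n]|² = (1/N)Σ|X[k]|², so Σ|X[k]|² = N·Σ|x[n]|² = 5·26.0000

Σ|X[k]|² = N·Σ|x[n]|² = 5·26.0000 = 130.0000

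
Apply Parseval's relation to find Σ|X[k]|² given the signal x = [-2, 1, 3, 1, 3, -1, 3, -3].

Parseval: Σ|x[n]|² = (1/N)Σ|X[k]|², so Σ|X[k]|² = N·Σ|x[n]|² = 8·43.0000

Σ|X[k]|² = N·Σ|x[n]|² = 8·43.0000 = 344.0000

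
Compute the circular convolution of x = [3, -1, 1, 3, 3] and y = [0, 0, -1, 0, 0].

(x ⊛ y)[n] = Σ(m=0 to 4) x[m] · y[(n-m) mod 5]

Computing each output sample:
(x ⊛ y)[0] = -3
(x ⊛ y)[1] = -3
(x ⊛ y)[2] = -3
(x ⊛ y)[3] = 1
(x ⊛ y)[4] = -1

x ⊛ y = [-3, -3, -3, 1, -1]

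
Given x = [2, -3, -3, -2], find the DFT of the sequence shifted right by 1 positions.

Time shift by 1: X_shifted[k] = ω_4^(1k) · X[k]
Shifted x = [-2, 2, -3, -3]

DFT(x[n-1]) = [-6, 1-5i, -4, 1+5i]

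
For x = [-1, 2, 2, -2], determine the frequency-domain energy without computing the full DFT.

Parseval: Σ|x[n]|² = (1/N)Σ|X[k]|², so Σ|X[k]|² = N·Σ|x[n]|² = 4·13.0000

Σ|X[k]|² = N·Σ|x[n]|² = 4·13.0000 = 52.0000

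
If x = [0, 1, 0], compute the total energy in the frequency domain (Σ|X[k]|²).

Parseval: Σ|x[n]|² = (1/N)Σ|X[k]|², so Σ|X[k]|² = N·Σ|x[n]|² = 3·1.0000

Σ|X[k]|² = N·Σ|x[n]|² = 3·1.0000 = 3.0000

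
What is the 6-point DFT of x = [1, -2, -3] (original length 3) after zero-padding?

Original 3-point DFT: [-4, 3.5000-0.8660i, 3.5000+0.8660i]
Zero-padded 6-point DFT provides frequency interpolation.

DFT_6([x, 0, ...]) = [-4, 1.5000+4.3301i, 3.5000-0.8660i, 0, 3.5000+0.8660i, 1.5000-4.3301i]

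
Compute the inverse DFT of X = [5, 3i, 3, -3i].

x[n] = (1/4) Σ(k=0 to 3) X[k] · e^(2πikn/4)

Computing each x[n]:
x[0] = 2
x[1] = -1
x[2] = 2
x[3] = 2

x = [2, -1, 2, 2]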